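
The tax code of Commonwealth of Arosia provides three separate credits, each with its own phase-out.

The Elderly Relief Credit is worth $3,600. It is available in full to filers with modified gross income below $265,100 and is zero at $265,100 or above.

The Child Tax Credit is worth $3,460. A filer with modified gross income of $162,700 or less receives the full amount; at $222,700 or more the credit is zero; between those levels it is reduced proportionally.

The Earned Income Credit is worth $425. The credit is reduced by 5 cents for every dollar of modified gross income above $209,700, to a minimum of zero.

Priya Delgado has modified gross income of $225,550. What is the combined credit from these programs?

Elderly Relief Credit: $225,550 is below the $265,100 cutoff, so the full $3,600 applies.
Child Tax Credit: $225,550 is at or above $222,700, so the credit is $0.
Earned Income Credit: 5% of the $15,850 excess over $209,700 is $792.50 ≥ base, so the credit is $0.
Total: $3,600 + $0 + $0 = $3,600.

$3,600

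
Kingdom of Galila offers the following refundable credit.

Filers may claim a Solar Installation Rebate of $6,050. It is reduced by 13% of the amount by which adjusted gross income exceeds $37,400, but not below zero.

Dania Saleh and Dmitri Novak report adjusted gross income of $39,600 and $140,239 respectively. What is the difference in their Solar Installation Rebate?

$5,764

Dania ($39,600): Solar Installation Rebate: 13% of the $2,200 excess over $37,400 is $286; credit = $6,050 − $286 = $5,764.
Dmitri ($140,239): Solar Installation Rebate: 13% of the $102,839 excess over $37,400 is $13,369.07 ≥ base, so the credit is $0.
Difference: |$5,764 − $0| = $5,764.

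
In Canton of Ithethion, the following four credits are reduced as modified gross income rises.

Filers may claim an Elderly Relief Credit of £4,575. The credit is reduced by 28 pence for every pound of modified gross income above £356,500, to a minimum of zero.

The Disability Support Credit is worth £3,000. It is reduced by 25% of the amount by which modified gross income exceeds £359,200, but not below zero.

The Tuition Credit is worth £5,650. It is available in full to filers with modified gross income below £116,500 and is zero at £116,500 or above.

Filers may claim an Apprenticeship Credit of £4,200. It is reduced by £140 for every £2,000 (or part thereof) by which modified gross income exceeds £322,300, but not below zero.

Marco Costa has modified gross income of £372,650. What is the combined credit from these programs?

Elderly Relief Credit: 28% of the £16,150 excess over £356,500 is £4,522; credit = £4,575 − £4,522 = £53.
Disability Support Credit: 25% of the £13,450 excess over £359,200 is £3,362.50 ≥ base, so the credit is £0.
Tuition Credit: £372,650 meets or exceeds the £116,500 cutoff, so the credit is £0.
Apprenticeship Credit: income exceeds £322,300 by £50,350, which is 26 full-or-partial £2,000 increments; reduction = 26 × £140 = £3,640, leaving £560.
Total: £53 + £0 + £0 + £560 = £613.

£613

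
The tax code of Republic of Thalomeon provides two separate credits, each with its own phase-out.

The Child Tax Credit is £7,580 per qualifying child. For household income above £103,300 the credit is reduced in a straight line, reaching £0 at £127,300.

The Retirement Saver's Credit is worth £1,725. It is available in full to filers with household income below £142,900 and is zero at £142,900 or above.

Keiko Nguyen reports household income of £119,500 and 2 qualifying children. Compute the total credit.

£6,652

Child Tax Credit: base = 2 × £7,580 = £15,160. £119,500 is £16,200 into a £24,000 phase-out range, leaving 7,800/24,000 of the credit: £15,160 × 7,800/24,000 = £4,927.
Retirement Saver's Credit: £119,500 is below the £142,900 cutoff, so the full £1,725 applies.
Total: £4,927 + £1,725 = £6,652.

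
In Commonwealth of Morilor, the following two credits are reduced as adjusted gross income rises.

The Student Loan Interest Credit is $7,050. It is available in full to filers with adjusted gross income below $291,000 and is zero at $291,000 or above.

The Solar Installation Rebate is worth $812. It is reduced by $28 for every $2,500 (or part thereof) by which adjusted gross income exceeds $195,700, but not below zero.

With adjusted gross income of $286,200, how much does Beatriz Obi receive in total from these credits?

$7,050

Student Loan Interest Credit: $286,200 is below the $291,000 cutoff, so the full $7,050 applies.
Solar Installation Rebate: income exceeds $195,700 by $90,500 → 37 increments × $28 = $1,036 ≥ base, so the credit is $0.
Total: $7,050 + $0 = $7,050.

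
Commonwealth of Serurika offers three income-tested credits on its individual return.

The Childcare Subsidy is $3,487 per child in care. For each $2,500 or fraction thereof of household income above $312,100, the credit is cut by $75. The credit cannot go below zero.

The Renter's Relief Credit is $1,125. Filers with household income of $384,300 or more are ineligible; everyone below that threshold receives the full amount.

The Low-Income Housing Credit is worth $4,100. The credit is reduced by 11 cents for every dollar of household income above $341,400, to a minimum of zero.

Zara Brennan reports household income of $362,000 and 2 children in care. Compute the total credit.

$8,433

Childcare Subsidy: base = 2 × $3,487 = $6,974. income exceeds $312,100 by $49,900, which is 20 full-or-partial $2,500 increments; reduction = 20 × $75 = $1,500, leaving $5,474.
Renter's Relief Credit: $362,000 is below the $384,300 cutoff, so the full $1,125 applies.
Low-Income Housing Credit: 11% of the $20,600 excess over $341,400 is $2,266; credit = $4,100 − $2,266 = $1,834.
Total: $5,474 + $1,125 + $1,834 = $8,433.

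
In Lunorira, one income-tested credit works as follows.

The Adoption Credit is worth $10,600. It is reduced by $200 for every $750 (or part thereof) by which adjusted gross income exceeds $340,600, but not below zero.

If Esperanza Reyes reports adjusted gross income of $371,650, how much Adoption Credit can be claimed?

$2,200

Adoption Credit: income exceeds $340,600 by $31,050, which is 42 full-or-partial $750 increments; reduction = 42 × $200 = $8,400, leaving $2,200.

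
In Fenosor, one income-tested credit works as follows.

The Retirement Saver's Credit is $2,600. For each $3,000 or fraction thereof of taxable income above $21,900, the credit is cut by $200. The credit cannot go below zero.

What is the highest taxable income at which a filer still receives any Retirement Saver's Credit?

After 12 increments the reduction is 12 × $200 = $2,400, leaving $200; one more increment wipes it out. Increment 12 ends at excess 12 × $3,000 = $36,000, so the highest qualifying income is $21,900 + $36,000 = $57,900.

$57,900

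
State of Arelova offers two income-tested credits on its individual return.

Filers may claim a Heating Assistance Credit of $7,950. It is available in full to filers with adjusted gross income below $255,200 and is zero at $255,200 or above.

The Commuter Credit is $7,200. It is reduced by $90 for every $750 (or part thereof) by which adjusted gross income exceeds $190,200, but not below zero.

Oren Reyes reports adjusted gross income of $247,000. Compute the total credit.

Heating Assistance Credit: $247,000 is below the $255,200 cutoff, so the full $7,950 applies.
Commuter Credit: income exceeds $190,200 by $56,800, which is 76 full-or-partial $750 increments; reduction = 76 × $90 = $6,840, leaving $360.
Total: $7,950 + $360 = $8,310.

$8,310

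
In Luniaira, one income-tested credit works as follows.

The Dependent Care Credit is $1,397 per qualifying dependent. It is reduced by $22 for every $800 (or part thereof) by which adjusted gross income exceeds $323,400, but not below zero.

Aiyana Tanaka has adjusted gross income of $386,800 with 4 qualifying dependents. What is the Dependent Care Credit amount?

$3,828

Dependent Care Credit: base = 4 × $1,397 = $5,588. income exceeds $323,400 by $63,400, which is 80 full-or-partial $800 increments; reduction = 80 × $22 = $1,760, leaving $3,828.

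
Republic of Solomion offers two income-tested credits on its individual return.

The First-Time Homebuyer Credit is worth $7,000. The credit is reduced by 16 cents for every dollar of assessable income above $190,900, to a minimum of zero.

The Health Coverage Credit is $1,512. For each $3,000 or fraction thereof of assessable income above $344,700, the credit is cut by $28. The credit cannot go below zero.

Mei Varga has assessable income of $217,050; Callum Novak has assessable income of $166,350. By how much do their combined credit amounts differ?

$4,184

Mei ($217,050): First-Time Homebuyer Credit: 16% of the $26,150 excess over $190,900 is $4,184; credit = $7,000 − $4,184 = $2,816. Health Coverage Credit: $217,050 is at or below the $344,700 threshold, so the full $1,512 applies. total $2,816 + $1,512 = $4,328
Callum ($166,350): First-Time Homebuyer Credit: $166,350 is at or below the $190,900 threshold, so the full $7,000 applies. Health Coverage Credit: $166,350 is at or below the $344,700 threshold, so the full $1,512 applies. total $7,000 + $1,512 = $8,512
Difference: |$4,328 − $8,512| = $4,184.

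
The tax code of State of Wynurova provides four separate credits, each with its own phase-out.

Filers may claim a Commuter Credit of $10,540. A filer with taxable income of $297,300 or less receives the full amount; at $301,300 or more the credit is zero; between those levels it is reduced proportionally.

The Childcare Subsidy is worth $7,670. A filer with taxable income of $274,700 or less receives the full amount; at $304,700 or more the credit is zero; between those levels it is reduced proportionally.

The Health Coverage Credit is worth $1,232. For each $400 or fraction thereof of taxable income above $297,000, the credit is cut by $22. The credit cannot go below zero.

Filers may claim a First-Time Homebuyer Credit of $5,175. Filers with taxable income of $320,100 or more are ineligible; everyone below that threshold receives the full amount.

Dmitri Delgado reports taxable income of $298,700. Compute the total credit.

$14,682

Commuter Credit: $298,700 is $1,400 into a $4,000 phase-out range, leaving 2,600/4,000 of the credit: $10,540 × 2,600/4,000 = $6,851.
Childcare Subsidy: $298,700 is $24,000 into a $30,000 phase-out range, leaving 6,000/30,000 of the credit: $7,670 × 6,000/30,000 = $1,534.
Health Coverage Credit: income exceeds $297,000 by $1,700, which is 5 full-or-partial $400 increments; reduction = 5 × $22 = $110, leaving $1,122.
First-Time Homebuyer Credit: $298,700 is below the $320,100 cutoff, so the full $5,175 applies.
Total: $6,851 + $1,534 + $1,122 + $5,175 = $14,682.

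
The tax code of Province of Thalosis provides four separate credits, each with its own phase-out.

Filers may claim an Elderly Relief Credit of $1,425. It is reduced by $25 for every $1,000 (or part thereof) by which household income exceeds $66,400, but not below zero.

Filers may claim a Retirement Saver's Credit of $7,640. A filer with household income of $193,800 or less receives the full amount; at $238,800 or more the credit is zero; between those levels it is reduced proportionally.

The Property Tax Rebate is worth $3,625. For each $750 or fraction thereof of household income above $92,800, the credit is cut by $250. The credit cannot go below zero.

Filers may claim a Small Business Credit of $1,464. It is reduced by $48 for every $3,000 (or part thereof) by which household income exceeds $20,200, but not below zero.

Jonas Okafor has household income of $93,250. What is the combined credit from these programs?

$12,029

Elderly Relief Credit: income exceeds $66,400 by $26,850, which is 27 full-or-partial $1,000 increments; reduction = 27 × $25 = $675, leaving $750.
Retirement Saver's Credit: $93,250 is at or below the $193,800 threshold, so the full $7,640 applies.
Property Tax Rebate: income exceeds $92,800 by $450, which is 1 full-or-partial $750 increment; reduction = 1 × $250 = $250, leaving $3,375.
Small Business Credit: income exceeds $20,200 by $73,050, which is 25 full-or-partial $3,000 increments; reduction = 25 × $48 = $1,200, leaving $264.
Total: $750 + $7,640 + $3,375 + $264 = $12,029.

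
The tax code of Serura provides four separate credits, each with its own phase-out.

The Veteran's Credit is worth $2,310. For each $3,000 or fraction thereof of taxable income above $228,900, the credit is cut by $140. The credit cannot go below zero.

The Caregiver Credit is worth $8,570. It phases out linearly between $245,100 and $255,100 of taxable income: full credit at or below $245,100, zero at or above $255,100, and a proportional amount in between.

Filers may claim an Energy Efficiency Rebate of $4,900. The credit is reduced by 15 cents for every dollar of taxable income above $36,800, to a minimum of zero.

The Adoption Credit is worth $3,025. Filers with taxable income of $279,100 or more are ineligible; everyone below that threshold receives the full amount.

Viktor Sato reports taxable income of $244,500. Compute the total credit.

Veteran's Credit: income exceeds $228,900 by $15,600, which is 6 full-or-partial $3,000 increments; reduction = 6 × $140 = $840, leaving $1,470.
Caregiver Credit: $244,500 is at or below the $245,100 threshold, so the full $8,570 applies.
Energy Efficiency Rebate: 15% of the $207,700 excess over $36,800 is $31,155 ≥ base, so the credit is $0.
Adoption Credit: $244,500 is below the $279,100 cutoff, so the full $3,025 applies.
Total: $1,470 + $8,570 + $0 + $3,025 = $13,065.

$13,065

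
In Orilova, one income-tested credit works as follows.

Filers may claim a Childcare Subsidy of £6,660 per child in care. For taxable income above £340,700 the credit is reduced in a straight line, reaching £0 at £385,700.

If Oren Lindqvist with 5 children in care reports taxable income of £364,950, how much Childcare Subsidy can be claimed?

Childcare Subsidy: base = 5 × £6,660 = £33,300. £364,950 is £24,250 into a £45,000 phase-out range, leaving 20,750/45,000 of the credit: £33,300 × 20,750/45,000 = £15,355.

£15,355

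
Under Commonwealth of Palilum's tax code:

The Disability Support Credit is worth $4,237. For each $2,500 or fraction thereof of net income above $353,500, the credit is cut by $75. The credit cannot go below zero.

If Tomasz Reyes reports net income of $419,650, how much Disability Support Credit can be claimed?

Disability Support Credit: income exceeds $353,500 by $66,150, which is 27 full-or-partial $2,500 increments; reduction = 27 × $75 = $2,025, leaving $2,212.

$2,212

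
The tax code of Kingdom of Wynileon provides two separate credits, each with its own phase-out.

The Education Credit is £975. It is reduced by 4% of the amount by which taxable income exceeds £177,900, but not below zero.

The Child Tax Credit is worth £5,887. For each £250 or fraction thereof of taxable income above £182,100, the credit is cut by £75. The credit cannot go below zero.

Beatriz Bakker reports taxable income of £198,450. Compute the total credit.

£1,090

Education Credit: 4% of the £20,550 excess over £177,900 is £822; credit = £975 − £822 = £153.
Child Tax Credit: income exceeds £182,100 by £16,350, which is 66 full-or-partial £250 increments; reduction = 66 × £75 = £4,950, leaving £937.
Total: £153 + £937 = £1,090.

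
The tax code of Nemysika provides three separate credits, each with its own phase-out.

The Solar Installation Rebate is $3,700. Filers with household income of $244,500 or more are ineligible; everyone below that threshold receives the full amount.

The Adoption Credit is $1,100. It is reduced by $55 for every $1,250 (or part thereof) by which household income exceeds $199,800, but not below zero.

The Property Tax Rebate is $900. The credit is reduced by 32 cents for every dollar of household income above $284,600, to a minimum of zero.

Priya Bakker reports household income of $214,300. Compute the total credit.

$5,040

Solar Installation Rebate: $214,300 is below the $244,500 cutoff, so the full $3,700 applies.
Adoption Credit: income exceeds $199,800 by $14,500, which is 12 full-or-partial $1,250 increments; reduction = 12 × $55 = $660, leaving $440.
Property Tax Rebate: $214,300 is at or below the $284,600 threshold, so the full $900 applies.
Total: $3,700 + $440 + $900 = $5,040.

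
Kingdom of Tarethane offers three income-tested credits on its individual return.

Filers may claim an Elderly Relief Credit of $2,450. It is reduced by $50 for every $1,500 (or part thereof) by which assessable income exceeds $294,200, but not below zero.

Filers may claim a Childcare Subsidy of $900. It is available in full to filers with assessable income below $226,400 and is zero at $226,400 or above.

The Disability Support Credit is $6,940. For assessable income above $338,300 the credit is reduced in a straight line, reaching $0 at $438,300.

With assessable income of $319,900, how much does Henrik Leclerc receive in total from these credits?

Elderly Relief Credit: income exceeds $294,200 by $25,700, which is 18 full-or-partial $1,500 increments; reduction = 18 × $50 = $900, leaving $1,550.
Childcare Subsidy: $319,900 meets or exceeds the $226,400 cutoff, so the credit is $0.
Disability Support Credit: $319,900 is at or below the $338,300 threshold, so the full $6,940 applies.
Total: $1,550 + $0 + $6,940 = $8,490.

$8,490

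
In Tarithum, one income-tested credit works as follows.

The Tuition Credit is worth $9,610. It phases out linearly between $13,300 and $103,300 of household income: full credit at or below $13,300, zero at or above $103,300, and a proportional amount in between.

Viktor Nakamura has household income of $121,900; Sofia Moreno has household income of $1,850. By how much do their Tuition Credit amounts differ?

$9,610

Viktor ($121,900): Tuition Credit: $121,900 is at or above $103,300, so the credit is $0.
Sofia ($1,850): Tuition Credit: $1,850 is at or below the $13,300 threshold, so the full $9,610 applies.
Difference: |$0 − $9,610| = $9,610.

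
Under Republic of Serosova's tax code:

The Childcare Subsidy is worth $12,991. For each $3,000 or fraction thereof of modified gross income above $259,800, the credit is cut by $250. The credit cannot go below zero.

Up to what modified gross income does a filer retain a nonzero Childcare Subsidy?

After 51 increments the reduction is 51 × $250 = $12,750, leaving $241; one more increment wipes it out. Increment 51 ends at excess 51 × $3,000 = $153,000, so the highest qualifying income is $259,800 + $153,000 = $412,800.

$412,800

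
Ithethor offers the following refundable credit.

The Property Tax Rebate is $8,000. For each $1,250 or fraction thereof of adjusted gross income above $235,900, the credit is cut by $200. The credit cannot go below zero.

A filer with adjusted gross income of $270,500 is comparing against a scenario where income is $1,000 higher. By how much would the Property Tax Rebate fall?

At $270,500 — income exceeds $235,900 by $34,600, which is 28 full-or-partial $1,250 increments; reduction = 28 × $200 = $5,600, leaving $2,400.
At $271,500 — income exceeds $235,900 by $35,600, which is 29 full-or-partial $1,250 increments; reduction = 29 × $200 = $5,800, leaving $2,200.
Lost: $2,400 − $2,200 = $200.

$200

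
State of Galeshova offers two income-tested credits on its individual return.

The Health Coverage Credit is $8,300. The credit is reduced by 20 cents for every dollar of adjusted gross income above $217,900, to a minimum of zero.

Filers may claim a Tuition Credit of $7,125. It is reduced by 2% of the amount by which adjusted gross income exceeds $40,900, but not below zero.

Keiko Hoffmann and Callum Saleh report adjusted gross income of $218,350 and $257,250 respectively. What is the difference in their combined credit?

$8,558

Keiko ($218,350): Health Coverage Credit: 20% of the $450 excess over $217,900 is $90; credit = $8,300 − $90 = $8,210. Tuition Credit: 2% of the $177,450 excess over $40,900 is $3,549; credit = $7,125 − $3,549 = $3,576. total $8,210 + $3,576 = $11,786
Callum ($257,250): Health Coverage Credit: 20% of the $39,350 excess over $217,900 is $7,870; credit = $8,300 − $7,870 = $430. Tuition Credit: 2% of the $216,350 excess over $40,900 is $4,327; credit = $7,125 − $4,327 = $2,798. total $430 + $2,798 = $3,228
Difference: |$11,786 − $3,228| = $8,558.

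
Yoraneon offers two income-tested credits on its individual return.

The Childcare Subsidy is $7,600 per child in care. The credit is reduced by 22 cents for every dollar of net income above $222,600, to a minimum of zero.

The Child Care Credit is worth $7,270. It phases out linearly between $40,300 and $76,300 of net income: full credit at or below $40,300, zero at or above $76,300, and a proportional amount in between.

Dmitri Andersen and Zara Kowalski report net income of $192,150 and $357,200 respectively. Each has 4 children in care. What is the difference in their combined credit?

Dmitri ($192,150): Childcare Subsidy: base = 4 × $7,600 = $30,400. $192,150 is at or below the $222,600 threshold, so the full $30,400 applies. Child Care Credit: $192,150 is at or above $76,300, so the credit is $0. total $30,400 + $0 = $30,400
Zara ($357,200): Childcare Subsidy: base = 4 × $7,600 = $30,400. 22% of the $134,600 excess over $222,600 is $29,612; credit = $30,400 − $29,612 = $788. Child Care Credit: $357,200 is at or above $76,300, so the credit is $0. total $788 + $0 = $788
Difference: |$30,400 − $788| = $29,612.

$29,612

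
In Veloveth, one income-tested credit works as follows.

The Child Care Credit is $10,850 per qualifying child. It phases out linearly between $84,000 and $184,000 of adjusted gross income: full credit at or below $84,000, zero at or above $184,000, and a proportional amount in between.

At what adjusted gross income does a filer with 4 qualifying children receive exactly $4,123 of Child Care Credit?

Full credit = 4 × $10,850 = $43,400.
$4,123 is 4,123/43,400 of the full $43,400, so 39,277/43,400 of the $100,000 range has been used: income = $84,000 + $100,000 × 39,277/43,400 = $174,500.

$174,500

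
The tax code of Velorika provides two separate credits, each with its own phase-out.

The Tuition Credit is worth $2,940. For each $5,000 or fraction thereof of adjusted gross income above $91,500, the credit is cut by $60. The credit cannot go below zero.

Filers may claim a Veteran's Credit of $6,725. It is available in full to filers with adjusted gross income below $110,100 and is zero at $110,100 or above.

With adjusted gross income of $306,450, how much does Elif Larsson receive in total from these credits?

Tuition Credit: income exceeds $91,500 by $214,950, which is 43 full-or-partial $5,000 increments; reduction = 43 × $60 = $2,580, leaving $360.
Veteran's Credit: $306,450 meets or exceeds the $110,100 cutoff, so the credit is $0.
Total: $360 + $0 = $360.

$360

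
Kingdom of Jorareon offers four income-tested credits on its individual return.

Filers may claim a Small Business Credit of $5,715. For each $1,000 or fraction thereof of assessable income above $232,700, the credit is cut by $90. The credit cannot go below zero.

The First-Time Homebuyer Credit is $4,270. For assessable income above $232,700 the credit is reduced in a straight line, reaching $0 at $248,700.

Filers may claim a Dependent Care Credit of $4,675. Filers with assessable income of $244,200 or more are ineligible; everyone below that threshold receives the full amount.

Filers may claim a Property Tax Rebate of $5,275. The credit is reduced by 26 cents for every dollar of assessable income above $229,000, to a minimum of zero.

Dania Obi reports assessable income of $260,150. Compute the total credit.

$3,195

Small Business Credit: income exceeds $232,700 by $27,450, which is 28 full-or-partial $1,000 increments; reduction = 28 × $90 = $2,520, leaving $3,195.
First-Time Homebuyer Credit: $260,150 is at or above $248,700, so the credit is $0.
Dependent Care Credit: $260,150 meets or exceeds the $244,200 cutoff, so the credit is $0.
Property Tax Rebate: 26% of the $31,150 excess over $229,000 is $8,099 ≥ base, so the credit is $0.
Total: $3,195 + $0 + $0 + $0 = $3,195.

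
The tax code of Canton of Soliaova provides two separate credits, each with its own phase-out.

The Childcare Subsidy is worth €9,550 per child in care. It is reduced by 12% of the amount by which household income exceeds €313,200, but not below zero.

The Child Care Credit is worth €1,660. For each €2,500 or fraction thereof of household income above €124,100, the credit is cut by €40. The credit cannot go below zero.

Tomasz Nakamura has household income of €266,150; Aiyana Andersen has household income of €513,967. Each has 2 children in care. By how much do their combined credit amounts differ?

€19,100

Tomasz (€266,150): Childcare Subsidy: base = 2 × €9,550 = €19,100. €266,150 is at or below the €313,200 threshold, so the full €19,100 applies. Child Care Credit: income exceeds €124,100 by €142,050 → 57 increments × €40 = €2,280 ≥ base, so the credit is €0. total €19,100 + €0 = €19,100
Aiyana (€513,967): Childcare Subsidy: base = 2 × €9,550 = €19,100. 12% of the €200,767 excess over €313,200 is €24,092.04 ≥ base, so the credit is €0. Child Care Credit: income exceeds €124,100 by €389,867 → 156 increments × €40 = €6,240 ≥ base, so the credit is €0. total €0 + €0 = €0
Difference: |€19,100 − €0| = €19,100.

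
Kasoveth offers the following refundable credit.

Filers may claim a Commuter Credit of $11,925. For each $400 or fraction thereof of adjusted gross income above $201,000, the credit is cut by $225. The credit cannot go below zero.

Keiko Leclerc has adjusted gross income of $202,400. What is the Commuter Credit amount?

Commuter Credit: income exceeds $201,000 by $1,400, which is 4 full-or-partial $400 increments; reduction = 4 × $225 = $900, leaving $11,025.

$11,025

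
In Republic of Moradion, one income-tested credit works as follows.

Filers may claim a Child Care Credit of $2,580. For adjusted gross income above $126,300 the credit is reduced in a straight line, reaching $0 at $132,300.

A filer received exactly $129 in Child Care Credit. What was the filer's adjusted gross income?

$129 is 129/2,580 of the full $2,580, so 2,451/2,580 of the $6,000 range has been used: income = $126,300 + $6,000 × 2,451/2,580 = $132,000.

$132,000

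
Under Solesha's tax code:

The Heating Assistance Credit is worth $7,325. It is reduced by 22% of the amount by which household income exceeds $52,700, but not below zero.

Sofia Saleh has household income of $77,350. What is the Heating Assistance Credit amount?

Heating Assistance Credit: 22% of the $24,650 excess over $52,700 is $5,423; credit = $7,325 − $5,423 = $1,902.

$1,902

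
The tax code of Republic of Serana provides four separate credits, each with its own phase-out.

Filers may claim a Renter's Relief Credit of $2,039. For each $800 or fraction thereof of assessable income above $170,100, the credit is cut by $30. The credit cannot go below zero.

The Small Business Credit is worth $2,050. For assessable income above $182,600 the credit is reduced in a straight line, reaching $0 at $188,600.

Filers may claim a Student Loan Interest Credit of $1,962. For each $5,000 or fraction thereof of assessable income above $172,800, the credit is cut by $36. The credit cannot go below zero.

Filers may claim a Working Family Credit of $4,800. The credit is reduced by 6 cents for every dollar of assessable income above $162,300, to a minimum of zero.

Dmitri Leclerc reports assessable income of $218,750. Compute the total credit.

Renter's Relief Credit: income exceeds $170,100 by $48,650, which is 61 full-or-partial $800 increments; reduction = 61 × $30 = $1,830, leaving $209.
Small Business Credit: $218,750 is at or above $188,600, so the credit is $0.
Student Loan Interest Credit: income exceeds $172,800 by $45,950, which is 10 full-or-partial $5,000 increments; reduction = 10 × $36 = $360, leaving $1,602.
Working Family Credit: 6% of the $56,450 excess over $162,300 is $3,387; credit = $4,800 − $3,387 = $1,413.
Total: $209 + $0 + $1,602 + $1,413 = $3,224.

$3,224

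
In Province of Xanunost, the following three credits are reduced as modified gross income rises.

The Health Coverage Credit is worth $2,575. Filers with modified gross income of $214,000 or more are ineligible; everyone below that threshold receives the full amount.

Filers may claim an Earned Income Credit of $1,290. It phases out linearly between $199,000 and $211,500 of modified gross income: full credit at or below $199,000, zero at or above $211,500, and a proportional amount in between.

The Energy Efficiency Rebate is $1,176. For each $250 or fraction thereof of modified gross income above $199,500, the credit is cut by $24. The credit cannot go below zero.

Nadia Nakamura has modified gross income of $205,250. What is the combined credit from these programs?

$3,844

Health Coverage Credit: $205,250 is below the $214,000 cutoff, so the full $2,575 applies.
Earned Income Credit: $205,250 is $6,250 into a $12,500 phase-out range, leaving 6,250/12,500 of the credit: $1,290 × 6,250/12,500 = $645.
Energy Efficiency Rebate: income exceeds $199,500 by $5,750, which is 23 full-or-partial $250 increments; reduction = 23 × $24 = $552, leaving $624.
Total: $2,575 + $645 + $624 = $3,844.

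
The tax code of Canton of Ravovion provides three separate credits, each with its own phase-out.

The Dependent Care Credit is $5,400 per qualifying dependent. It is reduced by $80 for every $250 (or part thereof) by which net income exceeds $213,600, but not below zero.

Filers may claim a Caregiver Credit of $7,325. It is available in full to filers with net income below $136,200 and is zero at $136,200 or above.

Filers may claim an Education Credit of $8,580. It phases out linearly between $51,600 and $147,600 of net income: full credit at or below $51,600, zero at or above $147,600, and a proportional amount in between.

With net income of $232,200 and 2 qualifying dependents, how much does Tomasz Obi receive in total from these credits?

Dependent Care Credit: base = 2 × $5,400 = $10,800. income exceeds $213,600 by $18,600, which is 75 full-or-partial $250 increments; reduction = 75 × $80 = $6,000, leaving $4,800.
Caregiver Credit: $232,200 meets or exceeds the $136,200 cutoff, so the credit is $0.
Education Credit: $232,200 is at or above $147,600, so the credit is $0.
Total: $4,800 + $0 + $0 = $4,800.

$4,800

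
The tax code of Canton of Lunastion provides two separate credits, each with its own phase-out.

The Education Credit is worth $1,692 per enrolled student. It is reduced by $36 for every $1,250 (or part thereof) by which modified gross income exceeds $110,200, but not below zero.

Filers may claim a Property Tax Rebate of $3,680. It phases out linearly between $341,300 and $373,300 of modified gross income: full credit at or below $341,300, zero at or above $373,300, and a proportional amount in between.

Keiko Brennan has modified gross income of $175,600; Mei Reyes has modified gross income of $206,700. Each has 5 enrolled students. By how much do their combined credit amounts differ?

$900

Keiko ($175,600): Education Credit: base = 5 × $1,692 = $8,460. income exceeds $110,200 by $65,400, which is 53 full-or-partial $1,250 increments; reduction = 53 × $36 = $1,908, leaving $6,552. Property Tax Rebate: $175,600 is at or below the $341,300 threshold, so the full $3,680 applies. total $6,552 + $3,680 = $10,232
Mei ($206,700): Education Credit: base = 5 × $1,692 = $8,460. income exceeds $110,200 by $96,500, which is 78 full-or-partial $1,250 increments; reduction = 78 × $36 = $2,808, leaving $5,652. Property Tax Rebate: $206,700 is at or below the $341,300 threshold, so the full $3,680 applies. total $5,652 + $3,680 = $9,332
Difference: |$10,232 − $9,332| = $900.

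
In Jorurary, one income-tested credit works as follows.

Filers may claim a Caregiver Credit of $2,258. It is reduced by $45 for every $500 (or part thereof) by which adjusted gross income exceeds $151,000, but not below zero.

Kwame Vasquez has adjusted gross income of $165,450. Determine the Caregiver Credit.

$953

Caregiver Credit: income exceeds $151,000 by $14,450, which is 29 full-or-partial $500 increments; reduction = 29 × $45 = $1,305, leaving $953.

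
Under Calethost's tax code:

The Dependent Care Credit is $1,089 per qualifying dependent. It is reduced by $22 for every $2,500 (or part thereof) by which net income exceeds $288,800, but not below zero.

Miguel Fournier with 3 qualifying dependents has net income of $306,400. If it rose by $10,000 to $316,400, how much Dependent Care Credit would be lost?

$88

At $306,400 — base = 3 × $1,089 = $3,267. income exceeds $288,800 by $17,600, which is 8 full-or-partial $2,500 increments; reduction = 8 × $22 = $176, leaving $3,091.
At $316,400 — base = 3 × $1,089 = $3,267. income exceeds $288,800 by $27,600, which is 12 full-or-partial $2,500 increments; reduction = 12 × $22 = $264, leaving $3,003.
Lost: $3,091 − $3,003 = $88.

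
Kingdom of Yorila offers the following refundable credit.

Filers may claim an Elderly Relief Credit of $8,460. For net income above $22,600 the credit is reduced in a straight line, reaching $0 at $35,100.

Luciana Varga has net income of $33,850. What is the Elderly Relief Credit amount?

Elderly Relief Credit: $33,850 is $11,250 into a $12,500 phase-out range, leaving 1,250/12,500 of the credit: $8,460 × 1,250/12,500 = $846.

$846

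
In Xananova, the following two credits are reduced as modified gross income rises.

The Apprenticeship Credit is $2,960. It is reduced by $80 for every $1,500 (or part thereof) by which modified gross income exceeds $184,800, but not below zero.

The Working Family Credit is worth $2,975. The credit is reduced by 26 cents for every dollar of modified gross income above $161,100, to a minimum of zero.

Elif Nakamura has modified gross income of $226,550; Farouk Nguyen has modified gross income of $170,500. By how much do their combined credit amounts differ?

$2,771

Elif ($226,550): Apprenticeship Credit: income exceeds $184,800 by $41,750, which is 28 full-or-partial $1,500 increments; reduction = 28 × $80 = $2,240, leaving $720. Working Family Credit: 26% of the $65,450 excess over $161,100 is $17,017 ≥ base, so the credit is $0. total $720 + $0 = $720
Farouk ($170,500): Apprenticeship Credit: $170,500 is at or below the $184,800 threshold, so the full $2,960 applies. Working Family Credit: 26% of the $9,400 excess over $161,100 is $2,444; credit = $2,975 − $2,444 = $531. total $2,960 + $531 = $3,491
Difference: |$720 − $3,491| = $2,771.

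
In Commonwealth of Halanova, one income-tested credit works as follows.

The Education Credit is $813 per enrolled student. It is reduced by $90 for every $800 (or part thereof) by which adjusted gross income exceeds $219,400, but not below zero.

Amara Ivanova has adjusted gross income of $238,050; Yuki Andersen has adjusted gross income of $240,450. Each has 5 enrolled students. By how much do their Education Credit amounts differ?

$270

Amara ($238,050): Education Credit: base = 5 × $813 = $4,065. income exceeds $219,400 by $18,650, which is 24 full-or-partial $800 increments; reduction = 24 × $90 = $2,160, leaving $1,905.
Yuki ($240,450): Education Credit: base = 5 × $813 = $4,065. income exceeds $219,400 by $21,050, which is 27 full-or-partial $800 increments; reduction = 27 × $90 = $2,430, leaving $1,635.
Difference: |$1,905 − $1,635| = $270.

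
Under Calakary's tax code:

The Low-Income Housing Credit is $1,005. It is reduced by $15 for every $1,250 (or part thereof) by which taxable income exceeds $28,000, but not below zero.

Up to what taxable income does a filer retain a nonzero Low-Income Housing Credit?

$110,500

After 66 increments the reduction is 66 × $15 = $990, leaving $15; one more increment wipes it out. Increment 66 ends at excess 66 × $1,250 = $82,500, so the highest qualifying income is $28,000 + $82,500 = $110,500.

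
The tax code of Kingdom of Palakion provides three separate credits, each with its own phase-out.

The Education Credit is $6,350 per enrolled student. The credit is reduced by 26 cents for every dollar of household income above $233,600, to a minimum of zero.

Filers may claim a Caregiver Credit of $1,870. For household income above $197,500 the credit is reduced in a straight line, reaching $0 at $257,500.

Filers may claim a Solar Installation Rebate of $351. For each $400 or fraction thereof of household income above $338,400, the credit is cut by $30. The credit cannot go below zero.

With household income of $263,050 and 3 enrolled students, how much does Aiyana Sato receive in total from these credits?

$11,744

Education Credit: base = 3 × $6,350 = $19,050. 26% of the $29,450 excess over $233,600 is $7,657; credit = $19,050 − $7,657 = $11,393.
Caregiver Credit: $263,050 is at or above $257,500, so the credit is $0.
Solar Installation Rebate: $263,050 is at or below the $338,400 threshold, so the full $351 applies.
Total: $11,393 + $0 + $351 = $11,744.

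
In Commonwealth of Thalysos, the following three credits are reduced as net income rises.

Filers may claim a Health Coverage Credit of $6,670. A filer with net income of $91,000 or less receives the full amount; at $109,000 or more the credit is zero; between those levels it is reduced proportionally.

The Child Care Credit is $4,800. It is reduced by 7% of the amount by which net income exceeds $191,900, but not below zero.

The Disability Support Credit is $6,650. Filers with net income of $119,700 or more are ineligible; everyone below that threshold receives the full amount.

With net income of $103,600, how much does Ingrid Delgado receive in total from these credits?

$13,451

Health Coverage Credit: $103,600 is $12,600 into a $18,000 phase-out range, leaving 5,400/18,000 of the credit: $6,670 × 5,400/18,000 = $2,001.
Child Care Credit: $103,600 is at or below the $191,900 threshold, so the full $4,800 applies.
Disability Support Credit: $103,600 is below the $119,700 cutoff, so the full $6,650 applies.
Total: $2,001 + $4,800 + $6,650 = $13,451.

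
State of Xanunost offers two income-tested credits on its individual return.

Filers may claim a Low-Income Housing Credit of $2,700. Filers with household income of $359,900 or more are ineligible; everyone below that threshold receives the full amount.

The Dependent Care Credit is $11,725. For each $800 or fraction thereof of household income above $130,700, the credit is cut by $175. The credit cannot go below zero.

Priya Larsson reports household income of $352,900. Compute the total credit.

Low-Income Housing Credit: $352,900 is below the $359,900 cutoff, so the full $2,700 applies.
Dependent Care Credit: income exceeds $130,700 by $222,200 → 278 increments × $175 = $48,650 ≥ base, so the credit is $0.
Total: $2,700 + $0 = $2,700.

$2,700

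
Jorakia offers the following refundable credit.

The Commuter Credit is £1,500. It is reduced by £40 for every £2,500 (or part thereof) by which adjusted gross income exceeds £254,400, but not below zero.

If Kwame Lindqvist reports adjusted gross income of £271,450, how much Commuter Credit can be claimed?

Commuter Credit: income exceeds £254,400 by £17,050, which is 7 full-or-partial £2,500 increments; reduction = 7 × £40 = £280, leaving £1,220.

£1,220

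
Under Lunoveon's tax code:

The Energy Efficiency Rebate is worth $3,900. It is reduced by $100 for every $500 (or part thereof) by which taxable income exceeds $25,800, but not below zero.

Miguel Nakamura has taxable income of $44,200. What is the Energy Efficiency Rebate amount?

Energy Efficiency Rebate: income exceeds $25,800 by $18,400, which is 37 full-or-partial $500 increments; reduction = 37 × $100 = $3,700, leaving $200.

$200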